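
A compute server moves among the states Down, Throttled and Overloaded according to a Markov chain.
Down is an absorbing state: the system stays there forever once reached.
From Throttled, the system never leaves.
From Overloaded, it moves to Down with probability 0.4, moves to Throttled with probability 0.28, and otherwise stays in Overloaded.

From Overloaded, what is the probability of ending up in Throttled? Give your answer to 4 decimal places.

Let h(s) be the probability of absorption at Throttled starting from transient state s. Then h(Throttled) = 1 and h(Down) = 0. By first-step analysis:
h(Overloaded) = 0.4·0 + 0.28·1 + 0.32·h(Overloaded)
Solving: h(Overloaded) = 0.4118.
Starting from Overloaded, the probability is 0.4118.

0.4118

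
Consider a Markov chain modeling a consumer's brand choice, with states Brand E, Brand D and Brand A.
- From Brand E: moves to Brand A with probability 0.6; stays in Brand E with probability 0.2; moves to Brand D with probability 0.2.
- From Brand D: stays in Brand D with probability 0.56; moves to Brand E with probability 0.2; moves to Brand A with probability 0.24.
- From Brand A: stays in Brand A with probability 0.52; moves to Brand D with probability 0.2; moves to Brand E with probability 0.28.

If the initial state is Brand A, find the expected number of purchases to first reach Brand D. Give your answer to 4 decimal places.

Let t(s) be the expected number of purchases to first reach Brand D from state s, with t(Brand D) = 0. Conditioning on the first purchase:
t(Brand E) = 1 + 0.2·t(Brand E) + 0.6·t(Brand A)
t(Brand A) = 1 + 0.28·t(Brand E) + 0.52·t(Brand A)
Solving: t(Brand E) = 5.0000, t(Brand A) = 5.0000.
Expected purchases from Brand A to Brand D: 5.0000.

5.0000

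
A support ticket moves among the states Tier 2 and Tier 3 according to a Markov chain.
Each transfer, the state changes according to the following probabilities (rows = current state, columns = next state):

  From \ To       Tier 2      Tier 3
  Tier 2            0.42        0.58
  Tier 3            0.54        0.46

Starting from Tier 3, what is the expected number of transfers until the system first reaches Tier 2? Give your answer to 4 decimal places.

1.8519

Let t(s) be the expected number of transfers to first reach Tier 2 from state s, with t(Tier 2) = 0. Conditioning on the first transfer:
t(Tier 3) = 1 + 0.46·t(Tier 3)
Solving: t(Tier 3) = 1.8519.
Expected transfers from Tier 3 to Tier 2: 1.8519.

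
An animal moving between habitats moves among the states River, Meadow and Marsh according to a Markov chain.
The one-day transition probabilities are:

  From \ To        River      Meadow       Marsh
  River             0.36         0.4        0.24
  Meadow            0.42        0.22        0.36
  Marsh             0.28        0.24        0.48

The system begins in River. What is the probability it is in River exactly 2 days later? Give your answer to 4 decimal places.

Sum over the intermediate state after 1 day:
P = P(River→River)·P(River→River) + P(River→Meadow)·P(Meadow→River) + P(River→Marsh)·P(Marsh→River)
  = 0.36×0.36 + 0.4×0.42 + 0.24×0.28
  = 0.1296 + 0.1680 + 0.0672 = 0.3648

0.3648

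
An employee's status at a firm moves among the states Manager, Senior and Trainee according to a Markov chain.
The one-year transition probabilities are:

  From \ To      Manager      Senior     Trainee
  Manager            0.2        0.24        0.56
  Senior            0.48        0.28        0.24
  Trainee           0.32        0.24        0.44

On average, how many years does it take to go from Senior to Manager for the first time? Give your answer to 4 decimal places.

2.3148

Let t(s) be the expected number of years to first reach Manager from state s, with t(Manager) = 0. Conditioning on the first year:
t(Senior) = 1 + 0.28·t(Senior) + 0.24·t(Trainee)
t(Trainee) = 1 + 0.24·t(Senior) + 0.44·t(Trainee)
Solving: t(Senior) = 2.3148, t(Trainee) = 2.7778.
Expected years from Senior to Manager: 2.3148.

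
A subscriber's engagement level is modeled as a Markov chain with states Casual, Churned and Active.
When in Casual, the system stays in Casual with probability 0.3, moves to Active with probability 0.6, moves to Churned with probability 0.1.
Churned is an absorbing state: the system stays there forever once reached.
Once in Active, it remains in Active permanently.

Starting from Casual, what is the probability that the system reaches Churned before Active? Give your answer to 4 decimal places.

0.1429

Let h(s) be the probability of absorption at Churned starting from transient state s. Then h(Churned) = 1 and h(Active) = 0. By first-step analysis:
h(Casual) = 0.3·h(Casual) + 0.1·1 + 0.6·0
Solving: h(Casual) = 0.1429.
Starting from Casual, the probability is 0.1429.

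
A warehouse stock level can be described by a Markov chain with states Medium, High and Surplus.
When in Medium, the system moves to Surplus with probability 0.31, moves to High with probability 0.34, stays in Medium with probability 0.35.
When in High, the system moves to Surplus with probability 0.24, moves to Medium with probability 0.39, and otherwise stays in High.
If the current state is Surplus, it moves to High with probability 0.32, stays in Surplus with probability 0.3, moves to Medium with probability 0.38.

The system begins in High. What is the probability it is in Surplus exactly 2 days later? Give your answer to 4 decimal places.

Sum over the intermediate state after 1 day:
P = P(High→Medium)·P(Medium→Surplus) + P(High→High)·P(High→Surplus) + P(High→Surplus)·P(Surplus→Surplus)
  = 0.39×0.31 + 0.37×0.24 + 0.24×0.3
  = 0.1209 + 0.0888 + 0.0720 = 0.2817

0.2817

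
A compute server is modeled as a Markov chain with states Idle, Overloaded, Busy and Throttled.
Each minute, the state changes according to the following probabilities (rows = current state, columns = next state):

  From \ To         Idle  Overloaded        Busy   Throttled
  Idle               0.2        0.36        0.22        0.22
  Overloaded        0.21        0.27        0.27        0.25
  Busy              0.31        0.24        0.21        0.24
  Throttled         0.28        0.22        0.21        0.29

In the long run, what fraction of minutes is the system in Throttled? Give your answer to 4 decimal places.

0.2503

Let the stationary distribution be π with π = πP and π_1 + π_2 + π_3 + π_4 = 1.
π_1 = 0.2·π_1 + 0.21·π_2 + 0.31·π_3 + 0.28·π_4
π_2 = 0.36·π_1 + 0.27·π_2 + 0.24·π_3 + 0.22·π_4
π_3 = 0.22·π_1 + 0.27·π_2 + 0.21·π_3 + 0.21·π_4
Solving with the normalization constraint gives π = (0.2479, 0.2729, 0.2289, 0.2503).
So the stationary probability of Throttled is 0.2503.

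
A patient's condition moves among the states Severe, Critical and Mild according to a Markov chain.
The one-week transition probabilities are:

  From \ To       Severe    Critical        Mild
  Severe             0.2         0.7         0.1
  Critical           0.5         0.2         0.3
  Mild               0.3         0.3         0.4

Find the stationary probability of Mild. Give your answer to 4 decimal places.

0.2566

Let the stationary distribution be π with π = πP and π_1 + π_2 + π_3 = 1.
π_1 = 0.2·π_1 + 0.5·π_2 + 0.3·π_3
π_2 = 0.7·π_1 + 0.2·π_2 + 0.3·π_3
Solving with the normalization constraint gives π = (0.3451, 0.3982, 0.2566).
So the stationary probability of Mild is 0.2566.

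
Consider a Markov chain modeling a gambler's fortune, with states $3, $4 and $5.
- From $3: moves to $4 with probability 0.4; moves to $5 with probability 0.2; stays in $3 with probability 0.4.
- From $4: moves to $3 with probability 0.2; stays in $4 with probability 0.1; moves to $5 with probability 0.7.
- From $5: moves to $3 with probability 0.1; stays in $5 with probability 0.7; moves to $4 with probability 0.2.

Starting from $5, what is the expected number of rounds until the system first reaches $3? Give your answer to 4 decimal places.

8.4615

Let t(s) be the expected number of rounds to first reach $3 from state s, with t($3) = 0. Conditioning on the first round:
t($4) = 1 + 0.1·t($4) + 0.7·t($5)
t($5) = 1 + 0.2·t($4) + 0.7·t($5)
Solving: t($4) = 7.6923, t($5) = 8.4615.
Expected rounds from $5 to $3: 8.4615.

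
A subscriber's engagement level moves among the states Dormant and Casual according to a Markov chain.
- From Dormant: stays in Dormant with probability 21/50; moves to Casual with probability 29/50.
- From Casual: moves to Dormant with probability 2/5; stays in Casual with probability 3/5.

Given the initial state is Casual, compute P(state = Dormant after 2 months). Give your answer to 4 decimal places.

Sum over the intermediate state after 1 month:
P = P(Casual→Dormant)·P(Dormant→Dormant) + P(Casual→Casual)·P(Casual→Dormant)
  = 0.4×0.42 + 0.6×0.4
  = 0.1680 + 0.2400 = 0.4080

0.4080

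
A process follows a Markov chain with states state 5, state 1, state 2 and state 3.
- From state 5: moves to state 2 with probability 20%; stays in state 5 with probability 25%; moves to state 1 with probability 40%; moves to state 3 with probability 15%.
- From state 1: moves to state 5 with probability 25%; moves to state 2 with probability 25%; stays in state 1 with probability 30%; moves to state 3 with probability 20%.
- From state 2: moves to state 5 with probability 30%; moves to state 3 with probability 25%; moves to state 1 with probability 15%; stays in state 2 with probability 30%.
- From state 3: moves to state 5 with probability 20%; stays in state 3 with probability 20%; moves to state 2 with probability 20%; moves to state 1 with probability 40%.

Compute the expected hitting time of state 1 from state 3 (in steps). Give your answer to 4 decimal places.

2.9032

Let t(s) be the expected number of steps to first reach state 1 from state s, with t(state 1) = 0. Conditioning on the first step:
t(state 5) = 1 + 0.25·t(state 5) + 0.2·t(state 2) + 0.15·t(state 3)
t(state 2) = 1 + 0.3·t(state 5) + 0.3·t(state 2) + 0.25·t(state 3)
t(state 3) = 1 + 0.2·t(state 5) + 0.2·t(state 2) + 0.2·t(state 3)
Solving: t(state 5) = 2.9032, t(state 2) = 3.7097, t(state 3) = 2.9032.
Expected steps from state 3 to state 1: 2.9032.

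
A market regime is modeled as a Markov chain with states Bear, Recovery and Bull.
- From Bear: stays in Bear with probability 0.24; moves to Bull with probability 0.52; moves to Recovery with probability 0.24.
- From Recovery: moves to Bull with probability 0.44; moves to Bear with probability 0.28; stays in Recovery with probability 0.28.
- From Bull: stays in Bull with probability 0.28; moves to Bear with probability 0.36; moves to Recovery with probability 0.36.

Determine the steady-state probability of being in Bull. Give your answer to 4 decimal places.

0.4000

Let the stationary distribution be π with π = πP and π_1 + π_2 + π_3 = 1.
π_1 = 0.24·π_1 + 0.28·π_2 + 0.36·π_3
π_2 = 0.24·π_1 + 0.28·π_2 + 0.36·π_3
Solving with the normalization constraint gives π = (0.3000, 0.3000, 0.4000).
So the stationary probability of Bull is 0.4000.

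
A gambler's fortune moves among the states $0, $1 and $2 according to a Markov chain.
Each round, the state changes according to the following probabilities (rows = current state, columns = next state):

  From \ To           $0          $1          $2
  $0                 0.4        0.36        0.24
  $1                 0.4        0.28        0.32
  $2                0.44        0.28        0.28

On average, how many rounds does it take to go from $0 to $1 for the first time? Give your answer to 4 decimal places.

2.9412

Let t(s) be the expected number of rounds to first reach $1 from state s, with t($1) = 0. Conditioning on the first round:
t($0) = 1 + 0.4·t($0) + 0.24·t($2)
t($2) = 1 + 0.44·t($0) + 0.28·t($2)
Solving: t($0) = 2.9412, t($2) = 3.1863.
Expected rounds from $0 to $1: 2.9412.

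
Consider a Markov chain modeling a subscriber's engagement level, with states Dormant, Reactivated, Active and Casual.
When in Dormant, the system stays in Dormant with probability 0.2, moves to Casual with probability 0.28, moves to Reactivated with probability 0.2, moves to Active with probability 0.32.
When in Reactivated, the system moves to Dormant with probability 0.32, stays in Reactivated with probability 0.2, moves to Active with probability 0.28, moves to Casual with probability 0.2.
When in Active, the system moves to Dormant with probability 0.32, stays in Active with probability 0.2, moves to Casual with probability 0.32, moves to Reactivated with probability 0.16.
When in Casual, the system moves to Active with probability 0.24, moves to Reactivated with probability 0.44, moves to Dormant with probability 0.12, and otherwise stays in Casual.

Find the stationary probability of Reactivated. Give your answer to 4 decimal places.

0.2497

Let the stationary distribution be π with π = πP and π_1 + π_2 + π_3 + π_4 = 1.
π_1 = 0.2·π_1 + 0.32·π_2 + 0.32·π_3 + 0.12·π_4
π_2 = 0.2·π_1 + 0.2·π_2 + 0.16·π_3 + 0.44·π_4
π_3 = 0.32·π_1 + 0.28·π_2 + 0.2·π_3 + 0.24·π_4
Solving with the normalization constraint gives π = (0.2410, 0.2497, 0.2589, 0.2504).
So the stationary probability of Reactivated is 0.2497.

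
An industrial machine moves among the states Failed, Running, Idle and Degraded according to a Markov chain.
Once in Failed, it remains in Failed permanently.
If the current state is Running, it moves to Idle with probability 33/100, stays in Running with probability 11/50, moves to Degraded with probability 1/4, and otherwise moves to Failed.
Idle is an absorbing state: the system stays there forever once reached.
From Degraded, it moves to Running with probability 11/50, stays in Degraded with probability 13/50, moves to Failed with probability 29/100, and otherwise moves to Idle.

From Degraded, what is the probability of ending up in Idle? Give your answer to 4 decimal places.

Let h(s) be the probability of absorption at Idle starting from transient state s. Then h(Idle) = 1 and h(Failed) = 0. By first-step analysis:
h(Running) = 0.2·0 + 0.22·h(Running) + 0.33·1 + 0.25·h(Degraded)
h(Degraded) = 0.29·0 + 0.22·h(Running) + 0.23·1 + 0.26·h(Degraded)
Solving: h(Running) = 0.5777, h(Degraded) = 0.4826.
Starting from Degraded, the probability is 0.4826.

0.4826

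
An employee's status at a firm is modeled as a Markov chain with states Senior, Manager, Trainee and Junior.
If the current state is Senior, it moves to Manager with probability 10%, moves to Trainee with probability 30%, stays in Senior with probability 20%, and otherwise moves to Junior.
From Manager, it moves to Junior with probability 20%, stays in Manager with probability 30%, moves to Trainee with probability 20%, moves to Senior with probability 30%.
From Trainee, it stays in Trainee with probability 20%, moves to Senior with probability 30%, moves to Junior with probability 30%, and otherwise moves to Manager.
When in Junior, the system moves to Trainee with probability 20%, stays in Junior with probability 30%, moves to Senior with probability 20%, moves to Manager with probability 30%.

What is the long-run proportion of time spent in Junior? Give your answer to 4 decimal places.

0.3017

Let the stationary distribution be π with π = πP and π_1 + π_2 + π_3 + π_4 = 1.
π_1 = 0.2·π_1 + 0.3·π_2 + 0.3·π_3 + 0.2·π_4
π_2 = 0.1·π_1 + 0.3·π_2 + 0.2·π_3 + 0.3·π_4
π_3 = 0.3·π_1 + 0.2·π_2 + 0.2·π_3 + 0.2·π_4
Solving with the normalization constraint gives π = (0.2453, 0.2285, 0.2245, 0.3017).
So the stationary probability of Junior is 0.3017.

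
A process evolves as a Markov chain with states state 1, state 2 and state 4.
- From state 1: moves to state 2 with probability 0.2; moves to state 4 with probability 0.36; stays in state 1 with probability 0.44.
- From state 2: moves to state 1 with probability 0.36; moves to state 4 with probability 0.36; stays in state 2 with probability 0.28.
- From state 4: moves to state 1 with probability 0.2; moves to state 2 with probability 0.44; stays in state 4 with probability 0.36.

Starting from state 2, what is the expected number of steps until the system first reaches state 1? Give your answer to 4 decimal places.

3.3069

Let t(s) be the expected number of steps to first reach state 1 from state s, with t(state 1) = 0. Conditioning on the first step:
t(state 2) = 1 + 0.28·t(state 2) + 0.36·t(state 4)
t(state 4) = 1 + 0.44·t(state 2) + 0.36·t(state 4)
Solving: t(state 2) = 3.3069, t(state 4) = 3.8360.
Expected steps from state 2 to state 1: 3.3069.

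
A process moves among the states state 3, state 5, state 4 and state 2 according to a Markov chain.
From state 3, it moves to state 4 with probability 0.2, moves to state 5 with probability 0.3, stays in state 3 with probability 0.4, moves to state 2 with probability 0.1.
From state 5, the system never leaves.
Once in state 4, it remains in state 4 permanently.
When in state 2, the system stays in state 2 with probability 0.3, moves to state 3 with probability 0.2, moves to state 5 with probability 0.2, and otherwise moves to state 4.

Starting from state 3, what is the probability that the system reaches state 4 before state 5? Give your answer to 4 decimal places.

0.4250

Let h(s) be the probability of absorption at state 4 starting from transient state s. Then h(state 4) = 1 and h(state 5) = 0. By first-step analysis:
h(state 3) = 0.4·h(state 3) + 0.3·0 + 0.2·1 + 0.1·h(state 2)
h(state 2) = 0.2·h(state 3) + 0.2·0 + 0.3·1 + 0.3·h(state 2)
Solving: h(state 3) = 0.4250, h(state 2) = 0.5500.
Starting from state 3, the probability is 0.4250.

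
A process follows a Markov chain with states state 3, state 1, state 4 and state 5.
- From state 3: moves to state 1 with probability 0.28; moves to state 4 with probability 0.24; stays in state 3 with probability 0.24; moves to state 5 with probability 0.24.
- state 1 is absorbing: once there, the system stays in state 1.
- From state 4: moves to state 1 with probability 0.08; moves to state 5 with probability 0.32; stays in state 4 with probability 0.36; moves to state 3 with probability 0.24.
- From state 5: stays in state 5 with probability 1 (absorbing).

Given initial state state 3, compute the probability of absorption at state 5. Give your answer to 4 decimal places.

0.5373

Let h(s) be the probability of absorption at state 5 starting from transient state s. Then h(state 5) = 1 and h(state 1) = 0. By first-step analysis:
h(state 3) = 0.24·h(state 3) + 0.28·0 + 0.24·h(state 4) + 0.24·1
h(state 4) = 0.24·h(state 3) + 0.08·0 + 0.36·h(state 4) + 0.32·1
Solving: h(state 3) = 0.5373, h(state 4) = 0.7015.
Starting from state 3, the probability is 0.5373.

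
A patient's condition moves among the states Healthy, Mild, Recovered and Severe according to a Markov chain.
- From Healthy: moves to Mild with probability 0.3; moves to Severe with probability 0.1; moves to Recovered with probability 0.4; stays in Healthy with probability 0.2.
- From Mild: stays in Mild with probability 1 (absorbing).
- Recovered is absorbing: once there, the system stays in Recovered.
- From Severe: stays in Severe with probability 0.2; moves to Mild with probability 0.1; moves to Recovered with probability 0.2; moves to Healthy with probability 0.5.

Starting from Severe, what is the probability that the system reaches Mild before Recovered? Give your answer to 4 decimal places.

Let h(s) be the probability of absorption at Mild starting from transient state s. Then h(Mild) = 1 and h(Recovered) = 0. By first-step analysis:
h(Healthy) = 0.2·h(Healthy) + 0.3·1 + 0.4·0 + 0.1·h(Severe)
h(Severe) = 0.5·h(Healthy) + 0.1·1 + 0.2·0 + 0.2·h(Severe)
Solving: h(Healthy) = 0.4237, h(Severe) = 0.3898.
Starting from Severe, the probability is 0.3898.

0.3898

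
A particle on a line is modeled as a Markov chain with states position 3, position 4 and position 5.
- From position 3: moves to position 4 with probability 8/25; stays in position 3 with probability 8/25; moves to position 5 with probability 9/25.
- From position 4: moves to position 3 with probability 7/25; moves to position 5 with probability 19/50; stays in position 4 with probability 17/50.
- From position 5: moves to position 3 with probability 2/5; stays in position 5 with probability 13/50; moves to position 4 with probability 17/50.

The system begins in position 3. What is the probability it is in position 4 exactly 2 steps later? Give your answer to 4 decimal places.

Sum over the intermediate state after 1 step:
P = P(position 3→position 3)·P(position 3→position 4) + P(position 3→position 4)·P(position 4→position 4) + P(position 3→position 5)·P(position 5→position 4)
  = 0.32×0.32 + 0.32×0.34 + 0.36×0.34
  = 0.1024 + 0.1088 + 0.1224 = 0.3336

0.3336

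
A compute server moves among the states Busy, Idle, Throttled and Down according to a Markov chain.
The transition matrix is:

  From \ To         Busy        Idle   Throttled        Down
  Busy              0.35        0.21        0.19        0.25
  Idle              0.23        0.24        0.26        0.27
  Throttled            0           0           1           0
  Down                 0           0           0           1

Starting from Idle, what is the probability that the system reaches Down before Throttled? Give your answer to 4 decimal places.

Let h(s) be the probability of absorption at Down starting from transient state s. Then h(Down) = 1 and h(Throttled) = 0. By first-step analysis:
h(Busy) = 0.35·h(Busy) + 0.21·h(Idle) + 0.19·0 + 0.25·1
h(Idle) = 0.23·h(Busy) + 0.24·h(Idle) + 0.26·0 + 0.27·1
Solving: h(Busy) = 0.5535, h(Idle) = 0.5228.
Starting from Idle, the probability is 0.5228.

0.5228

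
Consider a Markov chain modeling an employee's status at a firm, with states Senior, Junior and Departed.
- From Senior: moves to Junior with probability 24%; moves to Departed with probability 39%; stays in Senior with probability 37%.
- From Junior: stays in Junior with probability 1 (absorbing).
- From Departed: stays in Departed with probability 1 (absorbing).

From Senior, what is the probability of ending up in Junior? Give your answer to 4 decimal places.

0.3810

Let h(s) be the probability of absorption at Junior starting from transient state s. Then h(Junior) = 1 and h(Departed) = 0. By first-step analysis:
h(Senior) = 0.37·h(Senior) + 0.24·1 + 0.39·0
Solving: h(Senior) = 0.3810.
Starting from Senior, the probability is 0.3810.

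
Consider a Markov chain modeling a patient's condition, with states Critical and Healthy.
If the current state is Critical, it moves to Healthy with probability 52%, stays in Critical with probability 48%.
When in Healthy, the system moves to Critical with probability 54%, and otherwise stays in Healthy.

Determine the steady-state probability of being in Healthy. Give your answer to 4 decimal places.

0.4906

Let the stationary distribution be π with π = πP and π_1 + π_2 = 1.
π_1 = 0.48·π_1 + 0.54·π_2
Solving with the normalization constraint gives π = (0.5094, 0.4906).
So the stationary probability of Healthy is 0.4906.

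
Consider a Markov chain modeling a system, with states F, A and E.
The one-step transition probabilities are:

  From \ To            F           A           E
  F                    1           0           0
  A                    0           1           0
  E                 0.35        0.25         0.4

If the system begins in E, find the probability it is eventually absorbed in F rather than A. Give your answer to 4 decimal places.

Let h(s) be the probability of absorption at F starting from transient state s. Then h(F) = 1 and h(A) = 0. By first-step analysis:
h(E) = 0.35·1 + 0.25·0 + 0.4·h(E)
Solving: h(E) = 0.5833.
Starting from E, the probability is 0.5833.

0.5833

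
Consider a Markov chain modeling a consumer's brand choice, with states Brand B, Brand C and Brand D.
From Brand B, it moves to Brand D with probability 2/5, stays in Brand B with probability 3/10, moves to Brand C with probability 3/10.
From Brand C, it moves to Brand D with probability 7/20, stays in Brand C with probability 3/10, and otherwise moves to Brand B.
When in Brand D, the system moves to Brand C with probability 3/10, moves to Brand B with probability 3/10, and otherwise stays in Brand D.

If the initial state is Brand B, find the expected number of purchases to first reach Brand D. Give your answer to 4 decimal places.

Let t(s) be the expected number of purchases to first reach Brand D from state s, with t(Brand D) = 0. Conditioning on the first purchase:
t(Brand B) = 1 + 0.3·t(Brand B) + 0.3·t(Brand C)
t(Brand C) = 1 + 0.35·t(Brand B) + 0.3·t(Brand C)
Solving: t(Brand B) = 2.5974, t(Brand C) = 2.7273.
Expected purchases from Brand B to Brand D: 2.5974.

2.5974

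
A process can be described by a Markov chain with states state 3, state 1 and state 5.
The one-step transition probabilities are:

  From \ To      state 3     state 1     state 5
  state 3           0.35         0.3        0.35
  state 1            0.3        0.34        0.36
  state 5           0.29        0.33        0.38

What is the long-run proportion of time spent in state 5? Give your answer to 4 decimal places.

0.3642

Let the stationary distribution be π with π = πP and π_1 + π_2 + π_3 = 1.
π_1 = 0.35·π_1 + 0.3·π_2 + 0.29·π_3
π_2 = 0.3·π_1 + 0.34·π_2 + 0.33·π_3
Solving with the normalization constraint gives π = (0.3120, 0.3239, 0.3642).
So the stationary probability of state 5 is 0.3642.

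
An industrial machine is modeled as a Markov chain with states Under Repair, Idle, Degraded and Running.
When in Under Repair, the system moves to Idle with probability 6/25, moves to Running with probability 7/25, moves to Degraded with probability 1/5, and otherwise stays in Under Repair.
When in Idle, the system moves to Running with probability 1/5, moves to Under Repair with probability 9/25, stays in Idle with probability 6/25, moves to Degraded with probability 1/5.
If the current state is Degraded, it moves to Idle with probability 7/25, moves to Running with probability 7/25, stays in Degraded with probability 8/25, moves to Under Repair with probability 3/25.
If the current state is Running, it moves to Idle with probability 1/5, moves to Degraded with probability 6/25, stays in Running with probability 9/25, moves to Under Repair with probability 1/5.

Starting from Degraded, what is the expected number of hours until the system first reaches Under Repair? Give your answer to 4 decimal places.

4.9500

Let t(s) be the expected number of hours to first reach Under Repair from state s, with t(Under Repair) = 0. Conditioning on the first hour:
t(Idle) = 1 + 0.24·t(Idle) + 0.2·t(Degraded) + 0.2·t(Running)
t(Degraded) = 1 + 0.28·t(Idle) + 0.32·t(Degraded) + 0.28·t(Running)
t(Running) = 1 + 0.2·t(Idle) + 0.24·t(Degraded) + 0.36·t(Running)
Solving: t(Idle) = 3.8333, t(Degraded) = 4.9500, t(Running) = 4.6167.
Expected hours from Degraded to Under Repair: 4.9500.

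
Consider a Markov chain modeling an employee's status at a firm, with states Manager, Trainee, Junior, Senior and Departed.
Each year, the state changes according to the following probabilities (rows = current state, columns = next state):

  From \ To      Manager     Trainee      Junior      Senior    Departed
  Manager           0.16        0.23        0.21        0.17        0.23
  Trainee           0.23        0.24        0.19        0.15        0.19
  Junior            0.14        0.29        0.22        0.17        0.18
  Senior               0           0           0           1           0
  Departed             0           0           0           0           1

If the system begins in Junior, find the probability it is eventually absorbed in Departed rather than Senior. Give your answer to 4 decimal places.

0.5371

Let h(s) be the probability of absorption at Departed starting from transient state s. Then h(Departed) = 1 and h(Senior) = 0. By first-step analysis:
h(Manager) = 0.16·h(Manager) + 0.23·h(Trainee) + 0.21·h(Junior) + 0.17·0 + 0.23·1
h(Trainee) = 0.23·h(Manager) + 0.24·h(Trainee) + 0.19·h(Junior) + 0.15·0 + 0.19·1
h(Junior) = 0.14·h(Manager) + 0.29·h(Trainee) + 0.22·h(Junior) + 0.17·0 + 0.18·1
Solving: h(Manager) = 0.5597, h(Trainee) = 0.5536, h(Junior) = 0.5371.
Starting from Junior, the probability is 0.5371.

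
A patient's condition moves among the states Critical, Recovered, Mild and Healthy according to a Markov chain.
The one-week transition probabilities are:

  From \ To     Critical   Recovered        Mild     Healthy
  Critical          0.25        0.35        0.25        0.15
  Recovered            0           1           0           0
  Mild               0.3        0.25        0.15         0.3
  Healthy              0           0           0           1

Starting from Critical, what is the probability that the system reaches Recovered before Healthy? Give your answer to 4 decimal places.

Let h(s) be the probability of absorption at Recovered starting from transient state s. Then h(Recovered) = 1 and h(Healthy) = 0. By first-step analysis:
h(Critical) = 0.25·h(Critical) + 0.35·1 + 0.25·h(Mild) + 0.15·0
h(Mild) = 0.3·h(Critical) + 0.25·1 + 0.15·h(Mild) + 0.3·0
Solving: h(Critical) = 0.6400, h(Mild) = 0.5200.
Starting from Critical, the probability is 0.6400.

0.6400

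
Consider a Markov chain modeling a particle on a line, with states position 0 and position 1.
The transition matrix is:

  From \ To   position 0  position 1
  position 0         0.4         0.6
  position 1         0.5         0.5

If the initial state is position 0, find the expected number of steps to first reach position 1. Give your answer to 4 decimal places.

Let t(s) be the expected number of steps to first reach position 1 from state s, with t(position 1) = 0. Conditioning on the first step:
t(position 0) = 1 + 0.4·t(position 0)
Solving: t(position 0) = 1.6667.
Expected steps from position 0 to position 1: 1.6667.

1.6667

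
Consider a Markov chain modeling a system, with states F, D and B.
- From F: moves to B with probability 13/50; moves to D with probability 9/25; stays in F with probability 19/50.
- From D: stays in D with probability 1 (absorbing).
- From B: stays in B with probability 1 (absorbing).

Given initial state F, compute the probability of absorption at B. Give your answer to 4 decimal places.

0.4194

Let h(s) be the probability of absorption at B starting from transient state s. Then h(B) = 1 and h(D) = 0. By first-step analysis:
h(F) = 0.38·h(F) + 0.36·0 + 0.26·1
Solving: h(F) = 0.4194.
Starting from F, the probability is 0.4194.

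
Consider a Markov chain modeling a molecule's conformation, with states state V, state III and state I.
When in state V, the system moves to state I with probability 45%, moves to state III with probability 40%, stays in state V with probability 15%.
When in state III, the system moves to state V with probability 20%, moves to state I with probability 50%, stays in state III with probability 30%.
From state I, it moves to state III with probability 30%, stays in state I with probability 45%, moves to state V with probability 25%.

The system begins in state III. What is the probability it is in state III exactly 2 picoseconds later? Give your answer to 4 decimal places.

Sum over the intermediate state after 1 picosecond:
P = P(state III→state V)·P(state V→state III) + P(state III→state III)·P(state III→state III) + P(state III→state I)·P(state I→state III)
  = 0.2×0.4 + 0.3×0.3 + 0.5×0.3
  = 0.0800 + 0.0900 + 0.1500 = 0.3200

0.3200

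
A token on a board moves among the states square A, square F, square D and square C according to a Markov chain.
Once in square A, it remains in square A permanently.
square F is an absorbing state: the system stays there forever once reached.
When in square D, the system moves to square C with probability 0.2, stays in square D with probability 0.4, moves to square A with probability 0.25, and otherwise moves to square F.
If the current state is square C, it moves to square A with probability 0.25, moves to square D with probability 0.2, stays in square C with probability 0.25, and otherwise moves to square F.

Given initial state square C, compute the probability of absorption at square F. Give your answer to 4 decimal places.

0.5122

Let h(s) be the probability of absorption at square F starting from transient state s. Then h(square F) = 1 and h(square A) = 0. By first-step analysis:
h(square D) = 0.25·0 + 0.15·1 + 0.4·h(square D) + 0.2·h(square C)
h(square C) = 0.25·0 + 0.3·1 + 0.2·h(square D) + 0.25·h(square C)
Solving: h(square D) = 0.4207, h(square C) = 0.5122.
Starting from square C, the probability is 0.5122.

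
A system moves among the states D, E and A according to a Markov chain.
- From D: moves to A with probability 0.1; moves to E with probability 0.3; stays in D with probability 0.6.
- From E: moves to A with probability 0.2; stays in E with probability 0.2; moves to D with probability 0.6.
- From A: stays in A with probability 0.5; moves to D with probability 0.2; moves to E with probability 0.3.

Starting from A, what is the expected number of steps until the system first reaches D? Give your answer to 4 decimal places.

3.2353

Let t(s) be the expected number of steps to first reach D from state s, with t(D) = 0. Conditioning on the first step:
t(E) = 1 + 0.2·t(E) + 0.2·t(A)
t(A) = 1 + 0.3·t(E) + 0.5·t(A)
Solving: t(E) = 2.0588, t(A) = 3.2353.
Expected steps from A to D: 3.2353.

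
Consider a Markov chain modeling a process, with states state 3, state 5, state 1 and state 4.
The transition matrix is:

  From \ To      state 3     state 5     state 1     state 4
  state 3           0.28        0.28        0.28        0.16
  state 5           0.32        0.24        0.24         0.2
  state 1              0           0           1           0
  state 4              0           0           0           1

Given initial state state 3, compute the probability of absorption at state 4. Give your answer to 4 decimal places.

0.3881

Let h(s) be the probability of absorption at state 4 starting from transient state s. Then h(state 4) = 1 and h(state 1) = 0. By first-step analysis:
h(state 3) = 0.28·h(state 3) + 0.28·h(state 5) + 0.28·0 + 0.16·1
h(state 5) = 0.32·h(state 3) + 0.24·h(state 5) + 0.24·0 + 0.2·1
Solving: h(state 3) = 0.3881, h(state 5) = 0.4266.
Starting from state 3, the probability is 0.3881.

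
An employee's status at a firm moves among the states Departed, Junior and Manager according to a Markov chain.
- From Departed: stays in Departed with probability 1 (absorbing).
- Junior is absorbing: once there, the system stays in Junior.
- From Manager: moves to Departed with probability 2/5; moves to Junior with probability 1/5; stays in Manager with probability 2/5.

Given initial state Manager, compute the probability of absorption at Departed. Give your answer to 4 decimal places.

0.6667

Let h(s) be the probability of absorption at Departed starting from transient state s. Then h(Departed) = 1 and h(Junior) = 0. By first-step analysis:
h(Manager) = 0.4·1 + 0.2·0 + 0.4·h(Manager)
Solving: h(Manager) = 0.6667.
Starting from Manager, the probability is 0.6667.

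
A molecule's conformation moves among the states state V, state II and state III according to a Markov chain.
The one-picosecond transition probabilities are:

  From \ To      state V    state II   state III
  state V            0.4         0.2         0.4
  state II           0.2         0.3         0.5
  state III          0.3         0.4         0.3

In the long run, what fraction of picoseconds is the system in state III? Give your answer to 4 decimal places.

Let the stationary distribution be π with π = πP and π_1 + π_2 + π_3 = 1.
π_1 = 0.4·π_1 + 0.2·π_2 + 0.3·π_3
π_2 = 0.2·π_1 + 0.3·π_2 + 0.4·π_3
Solving with the normalization constraint gives π = (0.2990, 0.3093, 0.3918).
So the stationary probability of state III is 0.3918.

0.3918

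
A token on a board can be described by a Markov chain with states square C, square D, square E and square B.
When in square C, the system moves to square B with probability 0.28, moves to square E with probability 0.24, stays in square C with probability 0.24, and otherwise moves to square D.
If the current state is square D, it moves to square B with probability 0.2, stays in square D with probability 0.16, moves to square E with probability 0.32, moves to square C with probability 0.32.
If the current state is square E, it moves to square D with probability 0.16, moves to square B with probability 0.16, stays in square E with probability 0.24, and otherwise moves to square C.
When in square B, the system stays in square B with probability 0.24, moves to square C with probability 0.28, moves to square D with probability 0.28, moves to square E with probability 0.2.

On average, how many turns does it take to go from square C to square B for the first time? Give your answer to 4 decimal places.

4.2920

Let t(s) be the expected number of turns to first reach square B from state s, with t(square B) = 0. Conditioning on the first turn:
t(square C) = 1 + 0.24·t(square C) + 0.24·t(square D) + 0.24·t(square E)
t(square D) = 1 + 0.32·t(square C) + 0.16·t(square D) + 0.32·t(square E)
t(square E) = 1 + 0.44·t(square C) + 0.16·t(square D) + 0.24·t(square E)
Solving: t(square C) = 4.2920, t(square D) = 4.6460, t(square E) = 4.7788.
Expected turns from square C to square B: 4.2920.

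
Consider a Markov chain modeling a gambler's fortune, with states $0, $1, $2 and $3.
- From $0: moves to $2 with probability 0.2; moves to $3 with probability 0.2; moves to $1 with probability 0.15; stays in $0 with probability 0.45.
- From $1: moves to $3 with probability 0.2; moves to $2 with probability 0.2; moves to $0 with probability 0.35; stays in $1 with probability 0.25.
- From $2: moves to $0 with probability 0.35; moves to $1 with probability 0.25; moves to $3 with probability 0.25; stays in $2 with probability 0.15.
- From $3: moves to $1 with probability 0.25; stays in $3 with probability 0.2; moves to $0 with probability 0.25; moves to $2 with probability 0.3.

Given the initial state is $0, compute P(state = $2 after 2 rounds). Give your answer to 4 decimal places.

Propagate the distribution vector 2 rounds from $0.
After 0 rounds: (1.0000, 0.0000, 0.0000, 0.0000)
After 1 round: (0.4500, 0.1500, 0.2000, 0.2000)
After 2 rounds: (0.3750, 0.2050, 0.2100, 0.2100)
P(in $2 after 2 rounds) = 0.2100

0.2100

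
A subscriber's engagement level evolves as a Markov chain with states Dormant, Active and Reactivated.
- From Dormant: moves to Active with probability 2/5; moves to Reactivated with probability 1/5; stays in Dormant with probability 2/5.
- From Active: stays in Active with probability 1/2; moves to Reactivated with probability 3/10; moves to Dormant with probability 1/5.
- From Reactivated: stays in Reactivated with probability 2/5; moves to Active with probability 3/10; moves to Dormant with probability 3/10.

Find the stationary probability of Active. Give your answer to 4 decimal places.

0.4110

Let the stationary distribution be π with π = πP and π_1 + π_2 + π_3 = 1.
π_1 = 0.4·π_1 + 0.2·π_2 + 0.3·π_3
π_2 = 0.4·π_1 + 0.5·π_2 + 0.3·π_3
Solving with the normalization constraint gives π = (0.2877, 0.4110, 0.3014).
So the stationary probability of Active is 0.4110.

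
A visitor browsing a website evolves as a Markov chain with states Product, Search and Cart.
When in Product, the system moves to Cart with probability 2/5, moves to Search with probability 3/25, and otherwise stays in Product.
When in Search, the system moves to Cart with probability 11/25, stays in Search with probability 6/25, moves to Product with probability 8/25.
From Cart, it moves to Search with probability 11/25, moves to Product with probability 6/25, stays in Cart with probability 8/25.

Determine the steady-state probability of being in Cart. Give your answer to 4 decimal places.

0.3805

Let the stationary distribution be π with π = πP and π_1 + π_2 + π_3 = 1.
π_1 = 0.48·π_1 + 0.32·π_2 + 0.24·π_3
π_2 = 0.12·π_1 + 0.24·π_2 + 0.44·π_3
Solving with the normalization constraint gives π = (0.3447, 0.2747, 0.3805).
So the stationary probability of Cart is 0.3805.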